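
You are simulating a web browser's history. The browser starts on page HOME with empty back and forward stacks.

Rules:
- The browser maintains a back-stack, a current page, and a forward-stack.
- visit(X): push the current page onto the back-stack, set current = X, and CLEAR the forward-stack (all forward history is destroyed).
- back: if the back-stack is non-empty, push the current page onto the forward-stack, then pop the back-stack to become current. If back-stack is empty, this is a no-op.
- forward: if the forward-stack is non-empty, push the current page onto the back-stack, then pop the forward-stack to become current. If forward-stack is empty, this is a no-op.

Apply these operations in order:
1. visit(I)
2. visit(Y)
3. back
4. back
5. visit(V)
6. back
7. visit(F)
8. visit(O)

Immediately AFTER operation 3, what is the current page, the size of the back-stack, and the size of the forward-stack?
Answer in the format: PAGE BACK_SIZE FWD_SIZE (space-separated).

After 1 (visit(I)): cur=I back=1 fwd=0
After 2 (visit(Y)): cur=Y back=2 fwd=0
After 3 (back): cur=I back=1 fwd=1

I 1 1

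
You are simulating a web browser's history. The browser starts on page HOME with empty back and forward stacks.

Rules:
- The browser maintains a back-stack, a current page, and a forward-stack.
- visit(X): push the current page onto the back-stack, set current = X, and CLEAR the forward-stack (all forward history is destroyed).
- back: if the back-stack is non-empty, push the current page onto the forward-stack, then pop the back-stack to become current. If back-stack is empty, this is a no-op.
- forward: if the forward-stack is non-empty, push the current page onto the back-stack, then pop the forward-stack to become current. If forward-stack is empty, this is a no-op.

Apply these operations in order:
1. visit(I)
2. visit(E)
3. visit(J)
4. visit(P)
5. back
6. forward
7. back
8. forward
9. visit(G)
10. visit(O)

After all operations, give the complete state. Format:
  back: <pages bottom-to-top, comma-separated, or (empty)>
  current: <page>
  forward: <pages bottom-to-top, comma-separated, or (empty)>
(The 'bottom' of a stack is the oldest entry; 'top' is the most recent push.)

Answer: back: HOME,I,E,J,P,G
current: O
forward: (empty)

Derivation:
After 1 (visit(I)): cur=I back=1 fwd=0
After 2 (visit(E)): cur=E back=2 fwd=0
After 3 (visit(J)): cur=J back=3 fwd=0
After 4 (visit(P)): cur=P back=4 fwd=0
After 5 (back): cur=J back=3 fwd=1
After 6 (forward): cur=P back=4 fwd=0
After 7 (back): cur=J back=3 fwd=1
After 8 (forward): cur=P back=4 fwd=0
After 9 (visit(G)): cur=G back=5 fwd=0
After 10 (visit(O)): cur=O back=6 fwd=0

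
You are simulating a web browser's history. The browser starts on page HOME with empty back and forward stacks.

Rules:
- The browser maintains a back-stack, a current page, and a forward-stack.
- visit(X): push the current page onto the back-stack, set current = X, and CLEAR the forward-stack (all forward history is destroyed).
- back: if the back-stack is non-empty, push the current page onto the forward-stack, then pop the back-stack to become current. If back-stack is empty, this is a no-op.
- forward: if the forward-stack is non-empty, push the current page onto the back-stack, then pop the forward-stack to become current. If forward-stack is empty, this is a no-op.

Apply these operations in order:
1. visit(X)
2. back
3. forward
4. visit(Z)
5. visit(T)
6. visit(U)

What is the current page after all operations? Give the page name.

Answer: U

Derivation:
After 1 (visit(X)): cur=X back=1 fwd=0
After 2 (back): cur=HOME back=0 fwd=1
After 3 (forward): cur=X back=1 fwd=0
After 4 (visit(Z)): cur=Z back=2 fwd=0
After 5 (visit(T)): cur=T back=3 fwd=0
After 6 (visit(U)): cur=U back=4 fwd=0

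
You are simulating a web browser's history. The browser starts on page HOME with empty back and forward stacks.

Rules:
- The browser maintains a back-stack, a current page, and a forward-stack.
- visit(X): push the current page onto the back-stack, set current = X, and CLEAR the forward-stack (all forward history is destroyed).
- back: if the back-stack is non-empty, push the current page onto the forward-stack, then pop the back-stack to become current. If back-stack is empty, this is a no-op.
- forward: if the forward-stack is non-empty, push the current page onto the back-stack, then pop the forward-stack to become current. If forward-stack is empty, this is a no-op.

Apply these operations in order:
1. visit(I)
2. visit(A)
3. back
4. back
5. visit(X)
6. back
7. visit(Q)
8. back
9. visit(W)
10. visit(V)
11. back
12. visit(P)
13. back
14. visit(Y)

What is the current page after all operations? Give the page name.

After 1 (visit(I)): cur=I back=1 fwd=0
After 2 (visit(A)): cur=A back=2 fwd=0
After 3 (back): cur=I back=1 fwd=1
After 4 (back): cur=HOME back=0 fwd=2
After 5 (visit(X)): cur=X back=1 fwd=0
After 6 (back): cur=HOME back=0 fwd=1
After 7 (visit(Q)): cur=Q back=1 fwd=0
After 8 (back): cur=HOME back=0 fwd=1
After 9 (visit(W)): cur=W back=1 fwd=0
After 10 (visit(V)): cur=V back=2 fwd=0
After 11 (back): cur=W back=1 fwd=1
After 12 (visit(P)): cur=P back=2 fwd=0
After 13 (back): cur=W back=1 fwd=1
After 14 (visit(Y)): cur=Y back=2 fwd=0

Answer: Y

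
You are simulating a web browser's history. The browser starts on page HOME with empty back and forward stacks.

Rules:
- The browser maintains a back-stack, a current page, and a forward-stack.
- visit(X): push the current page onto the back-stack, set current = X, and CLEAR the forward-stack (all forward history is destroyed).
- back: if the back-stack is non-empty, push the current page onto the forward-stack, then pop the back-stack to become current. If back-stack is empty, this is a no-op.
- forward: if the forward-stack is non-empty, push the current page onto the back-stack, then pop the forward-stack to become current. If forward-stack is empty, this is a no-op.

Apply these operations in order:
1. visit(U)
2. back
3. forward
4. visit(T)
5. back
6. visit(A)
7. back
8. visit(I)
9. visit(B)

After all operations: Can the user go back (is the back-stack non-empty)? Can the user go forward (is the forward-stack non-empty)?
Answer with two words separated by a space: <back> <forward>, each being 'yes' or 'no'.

After 1 (visit(U)): cur=U back=1 fwd=0
After 2 (back): cur=HOME back=0 fwd=1
After 3 (forward): cur=U back=1 fwd=0
After 4 (visit(T)): cur=T back=2 fwd=0
After 5 (back): cur=U back=1 fwd=1
After 6 (visit(A)): cur=A back=2 fwd=0
After 7 (back): cur=U back=1 fwd=1
After 8 (visit(I)): cur=I back=2 fwd=0
After 9 (visit(B)): cur=B back=3 fwd=0

Answer: yes no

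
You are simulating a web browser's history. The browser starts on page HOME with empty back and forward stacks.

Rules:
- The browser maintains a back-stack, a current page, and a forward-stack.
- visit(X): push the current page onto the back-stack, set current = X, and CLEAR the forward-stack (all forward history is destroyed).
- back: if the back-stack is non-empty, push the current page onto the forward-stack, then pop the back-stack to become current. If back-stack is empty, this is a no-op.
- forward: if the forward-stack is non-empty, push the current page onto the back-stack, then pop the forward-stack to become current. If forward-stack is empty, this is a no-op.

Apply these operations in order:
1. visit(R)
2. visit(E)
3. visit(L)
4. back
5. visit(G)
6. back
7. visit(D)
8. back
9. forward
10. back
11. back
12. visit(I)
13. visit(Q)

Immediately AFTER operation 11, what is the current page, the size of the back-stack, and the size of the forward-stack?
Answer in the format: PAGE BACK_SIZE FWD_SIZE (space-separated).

After 1 (visit(R)): cur=R back=1 fwd=0
After 2 (visit(E)): cur=E back=2 fwd=0
After 3 (visit(L)): cur=L back=3 fwd=0
After 4 (back): cur=E back=2 fwd=1
After 5 (visit(G)): cur=G back=3 fwd=0
After 6 (back): cur=E back=2 fwd=1
After 7 (visit(D)): cur=D back=3 fwd=0
After 8 (back): cur=E back=2 fwd=1
After 9 (forward): cur=D back=3 fwd=0
After 10 (back): cur=E back=2 fwd=1
After 11 (back): cur=R back=1 fwd=2

R 1 2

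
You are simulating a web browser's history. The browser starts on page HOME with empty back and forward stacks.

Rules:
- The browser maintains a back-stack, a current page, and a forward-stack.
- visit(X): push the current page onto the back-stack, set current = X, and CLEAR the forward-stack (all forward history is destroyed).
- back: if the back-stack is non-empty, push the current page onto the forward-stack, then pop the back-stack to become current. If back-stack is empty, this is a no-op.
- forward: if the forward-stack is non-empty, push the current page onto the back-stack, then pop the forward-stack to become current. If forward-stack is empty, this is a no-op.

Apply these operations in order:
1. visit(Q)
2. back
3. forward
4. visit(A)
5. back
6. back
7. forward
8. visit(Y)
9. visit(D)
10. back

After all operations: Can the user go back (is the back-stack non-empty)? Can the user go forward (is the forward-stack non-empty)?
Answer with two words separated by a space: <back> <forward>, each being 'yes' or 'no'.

After 1 (visit(Q)): cur=Q back=1 fwd=0
After 2 (back): cur=HOME back=0 fwd=1
After 3 (forward): cur=Q back=1 fwd=0
After 4 (visit(A)): cur=A back=2 fwd=0
After 5 (back): cur=Q back=1 fwd=1
After 6 (back): cur=HOME back=0 fwd=2
After 7 (forward): cur=Q back=1 fwd=1
After 8 (visit(Y)): cur=Y back=2 fwd=0
After 9 (visit(D)): cur=D back=3 fwd=0
After 10 (back): cur=Y back=2 fwd=1

Answer: yes yes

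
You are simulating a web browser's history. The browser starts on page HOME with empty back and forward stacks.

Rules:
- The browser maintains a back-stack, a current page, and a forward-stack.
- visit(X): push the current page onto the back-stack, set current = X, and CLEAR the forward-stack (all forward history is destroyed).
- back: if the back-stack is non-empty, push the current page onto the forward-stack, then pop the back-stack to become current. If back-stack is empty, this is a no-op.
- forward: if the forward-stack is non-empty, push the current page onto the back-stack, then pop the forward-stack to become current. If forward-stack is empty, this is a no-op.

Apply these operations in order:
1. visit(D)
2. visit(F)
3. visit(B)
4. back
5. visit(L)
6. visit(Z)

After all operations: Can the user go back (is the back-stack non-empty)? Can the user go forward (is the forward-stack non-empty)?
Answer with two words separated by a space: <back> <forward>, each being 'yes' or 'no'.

Answer: yes no

Derivation:
After 1 (visit(D)): cur=D back=1 fwd=0
After 2 (visit(F)): cur=F back=2 fwd=0
After 3 (visit(B)): cur=B back=3 fwd=0
After 4 (back): cur=F back=2 fwd=1
After 5 (visit(L)): cur=L back=3 fwd=0
After 6 (visit(Z)): cur=Z back=4 fwd=0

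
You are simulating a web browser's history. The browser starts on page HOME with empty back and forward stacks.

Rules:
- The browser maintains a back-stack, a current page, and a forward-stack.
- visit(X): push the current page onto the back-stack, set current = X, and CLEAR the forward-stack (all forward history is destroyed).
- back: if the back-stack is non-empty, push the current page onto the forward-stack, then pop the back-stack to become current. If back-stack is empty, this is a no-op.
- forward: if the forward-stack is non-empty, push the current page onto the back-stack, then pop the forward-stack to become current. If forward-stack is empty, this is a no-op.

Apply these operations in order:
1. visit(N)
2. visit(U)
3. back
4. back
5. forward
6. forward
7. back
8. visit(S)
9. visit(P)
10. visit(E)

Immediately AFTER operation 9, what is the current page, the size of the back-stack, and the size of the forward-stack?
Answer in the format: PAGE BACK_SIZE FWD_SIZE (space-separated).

After 1 (visit(N)): cur=N back=1 fwd=0
After 2 (visit(U)): cur=U back=2 fwd=0
After 3 (back): cur=N back=1 fwd=1
After 4 (back): cur=HOME back=0 fwd=2
After 5 (forward): cur=N back=1 fwd=1
After 6 (forward): cur=U back=2 fwd=0
After 7 (back): cur=N back=1 fwd=1
After 8 (visit(S)): cur=S back=2 fwd=0
After 9 (visit(P)): cur=P back=3 fwd=0

P 3 0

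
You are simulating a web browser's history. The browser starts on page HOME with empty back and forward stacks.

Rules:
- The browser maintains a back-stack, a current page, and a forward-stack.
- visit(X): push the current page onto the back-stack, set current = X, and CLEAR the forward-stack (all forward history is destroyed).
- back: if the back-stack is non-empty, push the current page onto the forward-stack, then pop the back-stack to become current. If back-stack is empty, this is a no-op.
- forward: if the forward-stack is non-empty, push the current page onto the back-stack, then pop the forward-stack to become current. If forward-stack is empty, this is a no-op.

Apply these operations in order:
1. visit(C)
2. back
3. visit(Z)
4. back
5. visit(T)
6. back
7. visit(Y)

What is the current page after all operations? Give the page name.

After 1 (visit(C)): cur=C back=1 fwd=0
After 2 (back): cur=HOME back=0 fwd=1
After 3 (visit(Z)): cur=Z back=1 fwd=0
After 4 (back): cur=HOME back=0 fwd=1
After 5 (visit(T)): cur=T back=1 fwd=0
After 6 (back): cur=HOME back=0 fwd=1
After 7 (visit(Y)): cur=Y back=1 fwd=0

Answer: Y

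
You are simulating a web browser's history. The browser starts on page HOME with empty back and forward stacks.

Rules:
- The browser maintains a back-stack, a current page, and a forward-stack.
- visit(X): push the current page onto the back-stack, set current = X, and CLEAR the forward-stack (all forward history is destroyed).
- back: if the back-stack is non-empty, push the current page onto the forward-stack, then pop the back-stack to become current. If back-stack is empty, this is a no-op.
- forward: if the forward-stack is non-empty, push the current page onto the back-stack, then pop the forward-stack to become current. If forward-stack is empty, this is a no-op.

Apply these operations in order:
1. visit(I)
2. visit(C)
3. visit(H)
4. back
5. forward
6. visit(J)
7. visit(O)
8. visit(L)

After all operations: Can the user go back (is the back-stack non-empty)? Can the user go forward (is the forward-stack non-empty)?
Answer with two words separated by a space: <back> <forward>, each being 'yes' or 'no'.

Answer: yes no

Derivation:
After 1 (visit(I)): cur=I back=1 fwd=0
After 2 (visit(C)): cur=C back=2 fwd=0
After 3 (visit(H)): cur=H back=3 fwd=0
After 4 (back): cur=C back=2 fwd=1
After 5 (forward): cur=H back=3 fwd=0
After 6 (visit(J)): cur=J back=4 fwd=0
After 7 (visit(O)): cur=O back=5 fwd=0
After 8 (visit(L)): cur=L back=6 fwd=0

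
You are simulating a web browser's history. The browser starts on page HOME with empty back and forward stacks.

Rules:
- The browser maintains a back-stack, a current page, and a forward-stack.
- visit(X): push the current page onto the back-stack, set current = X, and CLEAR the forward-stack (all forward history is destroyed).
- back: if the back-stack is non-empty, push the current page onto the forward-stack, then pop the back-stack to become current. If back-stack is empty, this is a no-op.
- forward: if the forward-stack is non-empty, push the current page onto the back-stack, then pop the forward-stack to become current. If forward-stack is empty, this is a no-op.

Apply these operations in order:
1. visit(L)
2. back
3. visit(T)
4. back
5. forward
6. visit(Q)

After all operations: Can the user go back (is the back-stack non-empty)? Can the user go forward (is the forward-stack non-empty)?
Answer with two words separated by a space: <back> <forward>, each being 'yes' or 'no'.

After 1 (visit(L)): cur=L back=1 fwd=0
After 2 (back): cur=HOME back=0 fwd=1
After 3 (visit(T)): cur=T back=1 fwd=0
After 4 (back): cur=HOME back=0 fwd=1
After 5 (forward): cur=T back=1 fwd=0
After 6 (visit(Q)): cur=Q back=2 fwd=0

Answer: yes no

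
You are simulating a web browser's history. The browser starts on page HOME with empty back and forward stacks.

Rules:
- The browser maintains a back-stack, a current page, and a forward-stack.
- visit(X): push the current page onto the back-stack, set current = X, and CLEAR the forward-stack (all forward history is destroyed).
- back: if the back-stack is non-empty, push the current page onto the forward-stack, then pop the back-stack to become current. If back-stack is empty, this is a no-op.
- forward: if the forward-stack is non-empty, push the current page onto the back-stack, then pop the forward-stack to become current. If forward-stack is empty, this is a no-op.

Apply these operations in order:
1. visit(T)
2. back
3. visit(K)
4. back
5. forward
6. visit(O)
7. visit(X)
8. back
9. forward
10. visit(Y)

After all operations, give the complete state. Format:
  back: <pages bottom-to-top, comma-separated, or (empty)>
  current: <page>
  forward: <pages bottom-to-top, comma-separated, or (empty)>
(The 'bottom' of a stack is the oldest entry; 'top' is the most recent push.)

Answer: back: HOME,K,O,X
current: Y
forward: (empty)

Derivation:
After 1 (visit(T)): cur=T back=1 fwd=0
After 2 (back): cur=HOME back=0 fwd=1
After 3 (visit(K)): cur=K back=1 fwd=0
After 4 (back): cur=HOME back=0 fwd=1
After 5 (forward): cur=K back=1 fwd=0
After 6 (visit(O)): cur=O back=2 fwd=0
After 7 (visit(X)): cur=X back=3 fwd=0
After 8 (back): cur=O back=2 fwd=1
After 9 (forward): cur=X back=3 fwd=0
After 10 (visit(Y)): cur=Y back=4 fwd=0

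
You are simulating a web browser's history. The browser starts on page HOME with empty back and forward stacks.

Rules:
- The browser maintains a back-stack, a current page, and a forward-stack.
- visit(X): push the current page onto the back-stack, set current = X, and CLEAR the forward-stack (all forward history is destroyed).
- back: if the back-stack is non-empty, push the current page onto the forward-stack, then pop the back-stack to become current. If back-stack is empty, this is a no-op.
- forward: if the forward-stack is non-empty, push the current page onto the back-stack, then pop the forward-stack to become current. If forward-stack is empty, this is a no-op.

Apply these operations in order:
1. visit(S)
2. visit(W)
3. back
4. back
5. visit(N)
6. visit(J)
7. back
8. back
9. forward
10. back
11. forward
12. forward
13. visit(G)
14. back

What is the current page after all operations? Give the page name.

Answer: J

Derivation:
After 1 (visit(S)): cur=S back=1 fwd=0
After 2 (visit(W)): cur=W back=2 fwd=0
After 3 (back): cur=S back=1 fwd=1
After 4 (back): cur=HOME back=0 fwd=2
After 5 (visit(N)): cur=N back=1 fwd=0
After 6 (visit(J)): cur=J back=2 fwd=0
After 7 (back): cur=N back=1 fwd=1
After 8 (back): cur=HOME back=0 fwd=2
After 9 (forward): cur=N back=1 fwd=1
After 10 (back): cur=HOME back=0 fwd=2
After 11 (forward): cur=N back=1 fwd=1
After 12 (forward): cur=J back=2 fwd=0
After 13 (visit(G)): cur=G back=3 fwd=0
After 14 (back): cur=J back=2 fwd=1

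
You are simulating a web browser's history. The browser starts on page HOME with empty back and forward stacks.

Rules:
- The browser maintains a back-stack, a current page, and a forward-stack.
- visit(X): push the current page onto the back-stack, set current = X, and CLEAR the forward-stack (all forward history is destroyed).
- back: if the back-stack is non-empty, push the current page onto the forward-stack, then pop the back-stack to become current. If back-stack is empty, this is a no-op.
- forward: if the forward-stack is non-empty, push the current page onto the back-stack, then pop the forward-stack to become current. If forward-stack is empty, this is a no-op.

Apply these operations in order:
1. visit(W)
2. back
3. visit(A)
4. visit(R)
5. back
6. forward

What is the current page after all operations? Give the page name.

After 1 (visit(W)): cur=W back=1 fwd=0
After 2 (back): cur=HOME back=0 fwd=1
After 3 (visit(A)): cur=A back=1 fwd=0
After 4 (visit(R)): cur=R back=2 fwd=0
After 5 (back): cur=A back=1 fwd=1
After 6 (forward): cur=R back=2 fwd=0

Answer: R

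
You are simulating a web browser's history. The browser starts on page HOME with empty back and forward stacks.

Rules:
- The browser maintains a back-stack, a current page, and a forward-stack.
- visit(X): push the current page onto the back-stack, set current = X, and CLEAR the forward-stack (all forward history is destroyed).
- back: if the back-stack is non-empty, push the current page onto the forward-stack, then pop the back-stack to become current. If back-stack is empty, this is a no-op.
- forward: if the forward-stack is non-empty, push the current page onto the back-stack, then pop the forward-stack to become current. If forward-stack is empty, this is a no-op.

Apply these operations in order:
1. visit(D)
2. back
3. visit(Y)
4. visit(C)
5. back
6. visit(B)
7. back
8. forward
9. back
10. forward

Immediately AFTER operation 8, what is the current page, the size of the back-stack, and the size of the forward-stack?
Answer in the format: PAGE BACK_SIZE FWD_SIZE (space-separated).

After 1 (visit(D)): cur=D back=1 fwd=0
After 2 (back): cur=HOME back=0 fwd=1
After 3 (visit(Y)): cur=Y back=1 fwd=0
After 4 (visit(C)): cur=C back=2 fwd=0
After 5 (back): cur=Y back=1 fwd=1
After 6 (visit(B)): cur=B back=2 fwd=0
After 7 (back): cur=Y back=1 fwd=1
After 8 (forward): cur=B back=2 fwd=0

B 2 0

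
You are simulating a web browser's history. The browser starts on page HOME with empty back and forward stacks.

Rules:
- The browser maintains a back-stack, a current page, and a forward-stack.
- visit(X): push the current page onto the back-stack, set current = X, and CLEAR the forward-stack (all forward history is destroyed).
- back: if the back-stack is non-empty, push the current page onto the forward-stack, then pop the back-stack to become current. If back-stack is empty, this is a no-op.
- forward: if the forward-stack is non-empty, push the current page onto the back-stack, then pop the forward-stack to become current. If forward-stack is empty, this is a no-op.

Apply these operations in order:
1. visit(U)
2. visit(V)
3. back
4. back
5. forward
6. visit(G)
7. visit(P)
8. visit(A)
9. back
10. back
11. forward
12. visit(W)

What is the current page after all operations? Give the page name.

After 1 (visit(U)): cur=U back=1 fwd=0
After 2 (visit(V)): cur=V back=2 fwd=0
After 3 (back): cur=U back=1 fwd=1
After 4 (back): cur=HOME back=0 fwd=2
After 5 (forward): cur=U back=1 fwd=1
After 6 (visit(G)): cur=G back=2 fwd=0
After 7 (visit(P)): cur=P back=3 fwd=0
After 8 (visit(A)): cur=A back=4 fwd=0
After 9 (back): cur=P back=3 fwd=1
After 10 (back): cur=G back=2 fwd=2
After 11 (forward): cur=P back=3 fwd=1
After 12 (visit(W)): cur=W back=4 fwd=0

Answer: W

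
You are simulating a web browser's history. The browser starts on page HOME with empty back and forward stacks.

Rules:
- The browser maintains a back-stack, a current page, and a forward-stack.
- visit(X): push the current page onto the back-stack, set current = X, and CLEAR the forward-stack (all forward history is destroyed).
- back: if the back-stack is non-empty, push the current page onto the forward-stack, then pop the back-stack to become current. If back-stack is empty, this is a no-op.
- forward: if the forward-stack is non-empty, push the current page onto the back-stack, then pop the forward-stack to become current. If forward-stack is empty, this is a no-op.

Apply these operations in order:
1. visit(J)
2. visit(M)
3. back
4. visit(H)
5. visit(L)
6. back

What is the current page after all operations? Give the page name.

Answer: H

Derivation:
After 1 (visit(J)): cur=J back=1 fwd=0
After 2 (visit(M)): cur=M back=2 fwd=0
After 3 (back): cur=J back=1 fwd=1
After 4 (visit(H)): cur=H back=2 fwd=0
After 5 (visit(L)): cur=L back=3 fwd=0
After 6 (back): cur=H back=2 fwd=1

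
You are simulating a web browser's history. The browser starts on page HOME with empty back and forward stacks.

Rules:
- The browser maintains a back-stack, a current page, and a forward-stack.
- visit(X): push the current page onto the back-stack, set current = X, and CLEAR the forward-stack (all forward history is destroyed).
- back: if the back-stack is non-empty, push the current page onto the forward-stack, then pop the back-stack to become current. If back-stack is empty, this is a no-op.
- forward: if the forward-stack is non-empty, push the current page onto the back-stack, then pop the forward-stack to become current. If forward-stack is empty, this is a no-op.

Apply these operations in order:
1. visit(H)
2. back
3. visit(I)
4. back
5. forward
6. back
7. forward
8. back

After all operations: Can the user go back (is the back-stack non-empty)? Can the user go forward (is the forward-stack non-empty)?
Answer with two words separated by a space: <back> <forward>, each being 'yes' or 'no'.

After 1 (visit(H)): cur=H back=1 fwd=0
After 2 (back): cur=HOME back=0 fwd=1
After 3 (visit(I)): cur=I back=1 fwd=0
After 4 (back): cur=HOME back=0 fwd=1
After 5 (forward): cur=I back=1 fwd=0
After 6 (back): cur=HOME back=0 fwd=1
After 7 (forward): cur=I back=1 fwd=0
After 8 (back): cur=HOME back=0 fwd=1

Answer: no yes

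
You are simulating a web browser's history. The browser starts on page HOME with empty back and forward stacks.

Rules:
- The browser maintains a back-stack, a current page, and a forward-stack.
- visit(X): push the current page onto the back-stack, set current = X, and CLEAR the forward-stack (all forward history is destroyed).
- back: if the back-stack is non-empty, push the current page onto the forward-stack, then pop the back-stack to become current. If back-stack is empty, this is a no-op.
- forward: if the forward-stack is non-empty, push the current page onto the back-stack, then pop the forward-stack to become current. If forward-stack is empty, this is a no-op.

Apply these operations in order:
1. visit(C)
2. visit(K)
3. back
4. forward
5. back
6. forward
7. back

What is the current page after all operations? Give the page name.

After 1 (visit(C)): cur=C back=1 fwd=0
After 2 (visit(K)): cur=K back=2 fwd=0
After 3 (back): cur=C back=1 fwd=1
After 4 (forward): cur=K back=2 fwd=0
After 5 (back): cur=C back=1 fwd=1
After 6 (forward): cur=K back=2 fwd=0
After 7 (back): cur=C back=1 fwd=1

Answer: C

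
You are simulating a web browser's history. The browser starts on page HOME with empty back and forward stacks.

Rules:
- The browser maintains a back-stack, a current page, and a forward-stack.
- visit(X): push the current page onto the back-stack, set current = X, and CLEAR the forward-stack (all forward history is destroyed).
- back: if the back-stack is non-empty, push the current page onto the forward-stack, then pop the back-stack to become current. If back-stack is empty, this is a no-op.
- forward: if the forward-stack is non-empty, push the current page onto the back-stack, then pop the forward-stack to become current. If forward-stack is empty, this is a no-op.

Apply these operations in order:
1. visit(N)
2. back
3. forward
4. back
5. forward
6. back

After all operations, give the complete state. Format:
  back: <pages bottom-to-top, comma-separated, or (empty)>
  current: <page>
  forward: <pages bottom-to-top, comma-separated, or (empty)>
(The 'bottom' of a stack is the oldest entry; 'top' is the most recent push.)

After 1 (visit(N)): cur=N back=1 fwd=0
After 2 (back): cur=HOME back=0 fwd=1
After 3 (forward): cur=N back=1 fwd=0
After 4 (back): cur=HOME back=0 fwd=1
After 5 (forward): cur=N back=1 fwd=0
After 6 (back): cur=HOME back=0 fwd=1

Answer: back: (empty)
current: HOME
forward: N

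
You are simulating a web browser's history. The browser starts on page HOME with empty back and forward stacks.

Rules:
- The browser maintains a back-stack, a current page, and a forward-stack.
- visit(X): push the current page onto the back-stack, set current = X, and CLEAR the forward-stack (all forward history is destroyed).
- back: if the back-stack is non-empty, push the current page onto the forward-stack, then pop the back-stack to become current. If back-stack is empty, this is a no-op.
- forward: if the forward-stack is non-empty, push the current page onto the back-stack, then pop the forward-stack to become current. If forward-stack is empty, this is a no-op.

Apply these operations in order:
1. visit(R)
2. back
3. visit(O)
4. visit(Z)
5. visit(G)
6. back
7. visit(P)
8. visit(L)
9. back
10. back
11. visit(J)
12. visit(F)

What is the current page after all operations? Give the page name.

After 1 (visit(R)): cur=R back=1 fwd=0
After 2 (back): cur=HOME back=0 fwd=1
After 3 (visit(O)): cur=O back=1 fwd=0
After 4 (visit(Z)): cur=Z back=2 fwd=0
After 5 (visit(G)): cur=G back=3 fwd=0
After 6 (back): cur=Z back=2 fwd=1
After 7 (visit(P)): cur=P back=3 fwd=0
After 8 (visit(L)): cur=L back=4 fwd=0
After 9 (back): cur=P back=3 fwd=1
After 10 (back): cur=Z back=2 fwd=2
After 11 (visit(J)): cur=J back=3 fwd=0
After 12 (visit(F)): cur=F back=4 fwd=0

Answer: F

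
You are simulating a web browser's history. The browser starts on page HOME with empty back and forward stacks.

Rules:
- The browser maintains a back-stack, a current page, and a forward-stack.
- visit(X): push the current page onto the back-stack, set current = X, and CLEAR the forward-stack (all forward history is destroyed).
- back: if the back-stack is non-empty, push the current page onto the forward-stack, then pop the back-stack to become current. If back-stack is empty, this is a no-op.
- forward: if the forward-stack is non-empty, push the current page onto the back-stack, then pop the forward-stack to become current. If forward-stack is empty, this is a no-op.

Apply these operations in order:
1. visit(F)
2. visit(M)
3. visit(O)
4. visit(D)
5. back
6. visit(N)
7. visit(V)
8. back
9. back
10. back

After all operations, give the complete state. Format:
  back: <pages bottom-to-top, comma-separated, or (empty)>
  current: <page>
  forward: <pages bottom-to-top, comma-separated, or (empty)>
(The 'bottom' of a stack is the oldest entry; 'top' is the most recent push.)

Answer: back: HOME,F
current: M
forward: V,N,O

Derivation:
After 1 (visit(F)): cur=F back=1 fwd=0
After 2 (visit(M)): cur=M back=2 fwd=0
After 3 (visit(O)): cur=O back=3 fwd=0
After 4 (visit(D)): cur=D back=4 fwd=0
After 5 (back): cur=O back=3 fwd=1
After 6 (visit(N)): cur=N back=4 fwd=0
After 7 (visit(V)): cur=V back=5 fwd=0
After 8 (back): cur=N back=4 fwd=1
After 9 (back): cur=O back=3 fwd=2
After 10 (back): cur=M back=2 fwd=3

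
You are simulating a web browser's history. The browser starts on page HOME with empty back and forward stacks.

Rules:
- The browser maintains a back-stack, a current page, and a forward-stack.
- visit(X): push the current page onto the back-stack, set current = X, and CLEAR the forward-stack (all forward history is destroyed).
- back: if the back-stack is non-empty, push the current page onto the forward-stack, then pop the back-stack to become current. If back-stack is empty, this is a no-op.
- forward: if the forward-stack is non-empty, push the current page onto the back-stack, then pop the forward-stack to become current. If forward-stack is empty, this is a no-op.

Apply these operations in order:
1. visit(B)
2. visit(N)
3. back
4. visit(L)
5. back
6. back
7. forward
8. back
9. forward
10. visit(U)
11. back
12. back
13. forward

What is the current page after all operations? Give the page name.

After 1 (visit(B)): cur=B back=1 fwd=0
After 2 (visit(N)): cur=N back=2 fwd=0
After 3 (back): cur=B back=1 fwd=1
After 4 (visit(L)): cur=L back=2 fwd=0
After 5 (back): cur=B back=1 fwd=1
After 6 (back): cur=HOME back=0 fwd=2
After 7 (forward): cur=B back=1 fwd=1
After 8 (back): cur=HOME back=0 fwd=2
After 9 (forward): cur=B back=1 fwd=1
After 10 (visit(U)): cur=U back=2 fwd=0
After 11 (back): cur=B back=1 fwd=1
After 12 (back): cur=HOME back=0 fwd=2
After 13 (forward): cur=B back=1 fwd=1

Answer: B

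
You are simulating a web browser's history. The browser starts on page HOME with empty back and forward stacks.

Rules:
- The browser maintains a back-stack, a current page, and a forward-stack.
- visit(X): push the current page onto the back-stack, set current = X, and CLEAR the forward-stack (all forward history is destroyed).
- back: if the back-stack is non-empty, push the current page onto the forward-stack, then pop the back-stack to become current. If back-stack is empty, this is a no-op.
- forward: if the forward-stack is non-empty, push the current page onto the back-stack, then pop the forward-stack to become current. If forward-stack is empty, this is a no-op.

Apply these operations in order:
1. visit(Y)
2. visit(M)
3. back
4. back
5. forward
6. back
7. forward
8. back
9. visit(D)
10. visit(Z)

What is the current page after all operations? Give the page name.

After 1 (visit(Y)): cur=Y back=1 fwd=0
After 2 (visit(M)): cur=M back=2 fwd=0
After 3 (back): cur=Y back=1 fwd=1
After 4 (back): cur=HOME back=0 fwd=2
After 5 (forward): cur=Y back=1 fwd=1
After 6 (back): cur=HOME back=0 fwd=2
After 7 (forward): cur=Y back=1 fwd=1
After 8 (back): cur=HOME back=0 fwd=2
After 9 (visit(D)): cur=D back=1 fwd=0
After 10 (visit(Z)): cur=Z back=2 fwd=0

Answer: Z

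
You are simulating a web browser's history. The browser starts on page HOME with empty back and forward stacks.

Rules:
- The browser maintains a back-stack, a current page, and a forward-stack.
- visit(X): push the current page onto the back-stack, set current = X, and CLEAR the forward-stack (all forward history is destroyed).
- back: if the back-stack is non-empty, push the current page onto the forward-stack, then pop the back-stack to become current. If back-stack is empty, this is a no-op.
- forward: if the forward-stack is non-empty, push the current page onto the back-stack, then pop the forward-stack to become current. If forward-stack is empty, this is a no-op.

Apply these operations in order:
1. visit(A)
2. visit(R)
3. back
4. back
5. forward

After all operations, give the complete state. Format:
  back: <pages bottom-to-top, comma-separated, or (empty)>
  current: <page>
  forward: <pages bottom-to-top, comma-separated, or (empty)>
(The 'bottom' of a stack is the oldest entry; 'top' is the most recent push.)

After 1 (visit(A)): cur=A back=1 fwd=0
After 2 (visit(R)): cur=R back=2 fwd=0
After 3 (back): cur=A back=1 fwd=1
After 4 (back): cur=HOME back=0 fwd=2
After 5 (forward): cur=A back=1 fwd=1

Answer: back: HOME
current: A
forward: R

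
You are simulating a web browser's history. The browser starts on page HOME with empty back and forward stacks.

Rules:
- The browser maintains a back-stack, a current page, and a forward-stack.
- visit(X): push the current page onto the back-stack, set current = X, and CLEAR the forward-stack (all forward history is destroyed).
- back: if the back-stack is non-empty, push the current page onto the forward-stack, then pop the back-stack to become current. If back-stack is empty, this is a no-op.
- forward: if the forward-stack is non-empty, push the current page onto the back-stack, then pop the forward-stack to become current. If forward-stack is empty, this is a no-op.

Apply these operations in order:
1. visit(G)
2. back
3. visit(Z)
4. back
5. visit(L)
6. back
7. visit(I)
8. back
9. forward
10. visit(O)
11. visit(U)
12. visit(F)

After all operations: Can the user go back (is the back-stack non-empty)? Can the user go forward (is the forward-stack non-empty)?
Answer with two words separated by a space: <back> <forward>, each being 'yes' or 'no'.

After 1 (visit(G)): cur=G back=1 fwd=0
After 2 (back): cur=HOME back=0 fwd=1
After 3 (visit(Z)): cur=Z back=1 fwd=0
After 4 (back): cur=HOME back=0 fwd=1
After 5 (visit(L)): cur=L back=1 fwd=0
After 6 (back): cur=HOME back=0 fwd=1
After 7 (visit(I)): cur=I back=1 fwd=0
After 8 (back): cur=HOME back=0 fwd=1
After 9 (forward): cur=I back=1 fwd=0
After 10 (visit(O)): cur=O back=2 fwd=0
After 11 (visit(U)): cur=U back=3 fwd=0
After 12 (visit(F)): cur=F back=4 fwd=0

Answer: yes no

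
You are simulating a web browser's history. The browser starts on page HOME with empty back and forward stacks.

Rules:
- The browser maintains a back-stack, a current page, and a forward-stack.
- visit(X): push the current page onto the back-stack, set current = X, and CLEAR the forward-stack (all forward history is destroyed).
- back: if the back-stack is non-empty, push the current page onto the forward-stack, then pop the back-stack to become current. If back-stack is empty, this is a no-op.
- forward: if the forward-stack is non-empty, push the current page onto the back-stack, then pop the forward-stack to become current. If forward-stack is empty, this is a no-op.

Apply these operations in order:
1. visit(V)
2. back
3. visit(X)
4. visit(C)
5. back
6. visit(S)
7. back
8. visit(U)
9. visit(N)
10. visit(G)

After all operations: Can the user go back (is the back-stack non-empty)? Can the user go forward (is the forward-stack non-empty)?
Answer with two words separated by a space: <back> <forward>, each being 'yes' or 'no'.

Answer: yes no

Derivation:
After 1 (visit(V)): cur=V back=1 fwd=0
After 2 (back): cur=HOME back=0 fwd=1
After 3 (visit(X)): cur=X back=1 fwd=0
After 4 (visit(C)): cur=C back=2 fwd=0
After 5 (back): cur=X back=1 fwd=1
After 6 (visit(S)): cur=S back=2 fwd=0
After 7 (back): cur=X back=1 fwd=1
After 8 (visit(U)): cur=U back=2 fwd=0
After 9 (visit(N)): cur=N back=3 fwd=0
After 10 (visit(G)): cur=G back=4 fwd=0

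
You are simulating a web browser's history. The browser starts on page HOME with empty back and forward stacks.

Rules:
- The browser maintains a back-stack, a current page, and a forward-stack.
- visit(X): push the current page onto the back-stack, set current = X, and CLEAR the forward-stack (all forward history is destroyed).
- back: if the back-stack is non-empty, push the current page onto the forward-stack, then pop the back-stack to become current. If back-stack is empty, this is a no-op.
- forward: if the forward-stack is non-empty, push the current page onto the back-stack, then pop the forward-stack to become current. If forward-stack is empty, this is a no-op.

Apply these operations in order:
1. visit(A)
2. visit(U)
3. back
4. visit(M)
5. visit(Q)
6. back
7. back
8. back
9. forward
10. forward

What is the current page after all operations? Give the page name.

Answer: M

Derivation:
After 1 (visit(A)): cur=A back=1 fwd=0
After 2 (visit(U)): cur=U back=2 fwd=0
After 3 (back): cur=A back=1 fwd=1
After 4 (visit(M)): cur=M back=2 fwd=0
After 5 (visit(Q)): cur=Q back=3 fwd=0
After 6 (back): cur=M back=2 fwd=1
After 7 (back): cur=A back=1 fwd=2
After 8 (back): cur=HOME back=0 fwd=3
After 9 (forward): cur=A back=1 fwd=2
After 10 (forward): cur=M back=2 fwd=1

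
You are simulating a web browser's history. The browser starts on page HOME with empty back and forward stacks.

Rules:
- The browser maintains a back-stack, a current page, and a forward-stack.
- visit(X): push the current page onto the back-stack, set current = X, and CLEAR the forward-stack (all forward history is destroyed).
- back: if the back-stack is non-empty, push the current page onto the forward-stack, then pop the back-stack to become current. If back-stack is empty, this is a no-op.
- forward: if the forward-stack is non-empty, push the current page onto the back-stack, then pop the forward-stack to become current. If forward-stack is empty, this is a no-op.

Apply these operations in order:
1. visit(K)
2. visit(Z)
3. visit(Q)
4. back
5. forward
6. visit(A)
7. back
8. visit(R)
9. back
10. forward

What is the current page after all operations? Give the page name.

Answer: R

Derivation:
After 1 (visit(K)): cur=K back=1 fwd=0
After 2 (visit(Z)): cur=Z back=2 fwd=0
After 3 (visit(Q)): cur=Q back=3 fwd=0
After 4 (back): cur=Z back=2 fwd=1
After 5 (forward): cur=Q back=3 fwd=0
After 6 (visit(A)): cur=A back=4 fwd=0
After 7 (back): cur=Q back=3 fwd=1
After 8 (visit(R)): cur=R back=4 fwd=0
After 9 (back): cur=Q back=3 fwd=1
After 10 (forward): cur=R back=4 fwd=0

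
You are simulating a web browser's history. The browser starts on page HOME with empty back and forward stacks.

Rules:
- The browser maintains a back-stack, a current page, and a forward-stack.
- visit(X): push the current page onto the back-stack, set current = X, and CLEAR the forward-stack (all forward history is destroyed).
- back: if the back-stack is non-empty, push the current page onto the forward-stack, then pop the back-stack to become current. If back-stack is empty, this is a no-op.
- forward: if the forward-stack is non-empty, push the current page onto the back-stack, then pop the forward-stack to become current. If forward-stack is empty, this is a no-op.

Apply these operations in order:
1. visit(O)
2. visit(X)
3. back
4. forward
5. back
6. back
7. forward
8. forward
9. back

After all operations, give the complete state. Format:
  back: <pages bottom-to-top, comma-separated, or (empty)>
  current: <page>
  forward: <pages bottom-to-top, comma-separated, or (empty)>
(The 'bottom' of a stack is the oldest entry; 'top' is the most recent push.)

Answer: back: HOME
current: O
forward: X

Derivation:
After 1 (visit(O)): cur=O back=1 fwd=0
After 2 (visit(X)): cur=X back=2 fwd=0
After 3 (back): cur=O back=1 fwd=1
After 4 (forward): cur=X back=2 fwd=0
After 5 (back): cur=O back=1 fwd=1
After 6 (back): cur=HOME back=0 fwd=2
After 7 (forward): cur=O back=1 fwd=1
After 8 (forward): cur=X back=2 fwd=0
After 9 (back): cur=O back=1 fwd=1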